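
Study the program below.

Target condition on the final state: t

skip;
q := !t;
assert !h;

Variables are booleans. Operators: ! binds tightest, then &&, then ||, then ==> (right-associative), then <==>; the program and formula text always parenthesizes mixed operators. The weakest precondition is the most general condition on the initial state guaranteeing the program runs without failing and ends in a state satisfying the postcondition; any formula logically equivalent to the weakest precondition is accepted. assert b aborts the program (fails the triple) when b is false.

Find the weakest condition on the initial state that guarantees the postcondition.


Working backward. After the program, t must hold.
Before assert !h: (!h) && t
Before q := !t: (!h) && t
Before skip: (!h) && t
Answer: WP = (!h) && t


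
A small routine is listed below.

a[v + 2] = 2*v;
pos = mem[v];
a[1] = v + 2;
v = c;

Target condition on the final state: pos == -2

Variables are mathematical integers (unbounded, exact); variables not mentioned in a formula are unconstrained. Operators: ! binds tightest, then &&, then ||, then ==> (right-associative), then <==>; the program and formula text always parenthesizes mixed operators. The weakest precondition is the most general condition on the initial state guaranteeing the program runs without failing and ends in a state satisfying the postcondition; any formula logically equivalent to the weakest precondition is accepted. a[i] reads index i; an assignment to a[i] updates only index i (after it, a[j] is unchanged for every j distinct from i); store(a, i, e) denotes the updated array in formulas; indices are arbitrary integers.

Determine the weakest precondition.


Working backward. After the program, pos == -2 must hold.
Before v := c: pos == -2
Before a[1] := v + 2: pos == -2
Before pos := mem[v]: mem[v] == -2
Before a[v + 2] := 2*v: mem[v] == -2
Answer: WP = mem[v] == -2


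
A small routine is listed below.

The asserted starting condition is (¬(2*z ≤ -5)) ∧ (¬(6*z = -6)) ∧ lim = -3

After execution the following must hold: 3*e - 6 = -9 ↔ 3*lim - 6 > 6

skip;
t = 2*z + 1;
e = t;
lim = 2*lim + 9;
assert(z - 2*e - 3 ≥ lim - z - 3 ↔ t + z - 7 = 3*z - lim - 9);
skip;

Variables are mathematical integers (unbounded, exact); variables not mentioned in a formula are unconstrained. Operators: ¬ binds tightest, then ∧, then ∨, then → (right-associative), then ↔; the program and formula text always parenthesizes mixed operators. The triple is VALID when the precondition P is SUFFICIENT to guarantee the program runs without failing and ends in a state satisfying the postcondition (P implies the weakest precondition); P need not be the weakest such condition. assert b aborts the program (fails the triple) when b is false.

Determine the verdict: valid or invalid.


Working backward. After the program, the postcondition 3*e - 6 = -9 ↔ 3*lim - 6 > 6 must hold; in canonical form it is 3*e = -3 ↔ 3*lim > 12.
Before skip: 3*e = -3 ↔ 3*lim > 12
Before assert z - 2*e - 3 ≥ lim - z - 3 ↔ t + z - 7 = 3*z - lim - 9: (2*z ≥ 2*e + lim ↔ lim + t = 2*z - 2) ∧ (3*e = -3 ↔ 3*lim > 12)
Before lim := 2*lim + 9: (2*z ≥ 2*e + 2*lim + 9 ↔ 2*lim + t = 2*z - 11) ∧ (3*e = -3 ↔ 6*lim > -15)
Before e := t: (2*z ≥ 2*lim + 2*t + 9 ↔ 2*lim + t = 2*z - 11) ∧ (3*t = -3 ↔ 6*lim > -15)
Before t := 2*z + 1: (2*lim + 2*z ≤ -11 ↔ 2*lim = -12) ∧ (6*z = -6 ↔ 6*lim > -15)
Before skip: (2*lim + 2*z ≤ -11 ↔ 2*lim = -12) ∧ (6*z = -6 ↔ 6*lim > -15)
The weakest precondition is (2*lim + 2*z ≤ -11 ↔ 2*lim = -12) ∧ (6*z = -6 ↔ 6*lim > -15).
Check whether (¬(2*z ≤ -5)) ∧ (¬(6*z = -6)) ∧ lim = -3 implies it.
Every state satisfying the precondition satisfies the weakest precondition: the implication holds.
Answer: valid


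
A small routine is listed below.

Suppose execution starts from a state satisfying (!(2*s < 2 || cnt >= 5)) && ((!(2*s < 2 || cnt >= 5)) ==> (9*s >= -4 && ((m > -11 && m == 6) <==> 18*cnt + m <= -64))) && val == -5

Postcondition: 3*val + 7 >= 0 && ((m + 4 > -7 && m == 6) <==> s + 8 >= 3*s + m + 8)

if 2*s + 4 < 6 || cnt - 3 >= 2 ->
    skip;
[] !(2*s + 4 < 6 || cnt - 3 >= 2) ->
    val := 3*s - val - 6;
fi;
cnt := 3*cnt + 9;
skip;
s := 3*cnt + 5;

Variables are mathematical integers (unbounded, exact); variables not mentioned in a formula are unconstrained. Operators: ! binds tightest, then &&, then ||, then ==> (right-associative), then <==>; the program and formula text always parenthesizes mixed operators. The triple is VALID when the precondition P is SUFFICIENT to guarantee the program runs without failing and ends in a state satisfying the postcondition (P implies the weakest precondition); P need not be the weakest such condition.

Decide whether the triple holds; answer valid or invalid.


Working backward. After the program, the postcondition 3*val + 7 >= 0 && ((m + 4 > -7 && m == 6) <==> s + 8 >= 3*s + m + 8) must hold; in canonical form it is 3*val >= -7 && ((m > -11 && m == 6) <==> m + 2*s <= 0).
Before s := 3*cnt + 5: 3*val >= -7 && ((m > -11 && m == 6) <==> 6*cnt + m <= -10)
Before skip: 3*val >= -7 && ((m > -11 && m == 6) <==> 6*cnt + m <= -10)
Before cnt := 3*cnt + 9: 3*val >= -7 && ((m > -11 && m == 6) <==> 18*cnt + m <= -64)
Then branch requires 3*val >= -7 && ((m > -11 && m == 6) <==> 18*cnt + m <= -64); else branch requires 9*s >= 3*val + 11 && ((m > -11 && m == 6) <==> 18*cnt + m <= -64).
Before the if: ((2*s < 2 || cnt >= 5) ==> (3*val >= -7 && ((m > -11 && m == 6) <==> 18*cnt + m <= -64))) && ((!(2*s < 2 || cnt >= 5)) ==> (9*s >= 3*val + 11 && ((m > -11 && m == 6) <==> 18*cnt + m <= -64)))
The weakest precondition is ((2*s < 2 || cnt >= 5) ==> (3*val >= -7 && ((m > -11 && m == 6) <==> 18*cnt + m <= -64))) && ((!(2*s < 2 || cnt >= 5)) ==> (9*s >= 3*val + 11 && ((m > -11 && m == 6) <==> 18*cnt + m <= -64))).
Check whether (!(2*s < 2 || cnt >= 5)) && ((!(2*s < 2 || cnt >= 5)) ==> (9*s >= -4 && ((m > -11 && m == 6) <==> 18*cnt + m <= -64))) && val == -5 implies it.
Every state satisfying the precondition satisfies the weakest precondition: the implication holds.
Answer: valid


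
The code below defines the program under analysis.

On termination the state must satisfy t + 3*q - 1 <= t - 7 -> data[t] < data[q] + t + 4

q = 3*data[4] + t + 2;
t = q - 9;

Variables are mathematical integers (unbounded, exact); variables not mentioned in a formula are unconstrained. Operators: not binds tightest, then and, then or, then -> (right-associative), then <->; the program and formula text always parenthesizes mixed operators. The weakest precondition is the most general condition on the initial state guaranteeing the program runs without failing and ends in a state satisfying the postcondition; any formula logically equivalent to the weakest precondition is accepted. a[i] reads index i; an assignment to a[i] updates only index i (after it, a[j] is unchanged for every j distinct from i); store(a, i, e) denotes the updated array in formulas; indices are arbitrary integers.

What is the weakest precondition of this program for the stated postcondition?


Working backward. After the program, the postcondition t + 3*q - 1 <= t - 7 -> data[t] < data[q] + t + 4 must hold; in canonical form it is 3*q <= -6 -> data[t] < data[q] + t + 4.
Before t := q - 9: 3*q <= -6 -> data[q - 9] < data[q] + q - 5
Before q := 3*data[4] + t + 2: 9*data[4] + 3*t <= -12 -> data[3*data[4] + t - 7] < data[3*data[4] + t + 2] + 3*data[4] + t - 3
Answer: WP = 9*data[4] + 3*t <= -12 -> data[3*data[4] + t - 7] < data[3*data[4] + t + 2] + 3*data[4] + t - 3


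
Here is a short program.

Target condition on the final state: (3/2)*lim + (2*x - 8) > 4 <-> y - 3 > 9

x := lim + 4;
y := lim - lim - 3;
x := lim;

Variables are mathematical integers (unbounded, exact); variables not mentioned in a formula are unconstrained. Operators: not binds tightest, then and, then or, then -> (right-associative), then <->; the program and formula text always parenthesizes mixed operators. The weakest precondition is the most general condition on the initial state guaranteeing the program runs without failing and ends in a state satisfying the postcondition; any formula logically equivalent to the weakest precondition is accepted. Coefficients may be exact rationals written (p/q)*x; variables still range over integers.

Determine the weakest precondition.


Working backward. After the program, the postcondition (3/2)*lim + (2*x - 8) > 4 <-> y - 3 > 9 must hold; in canonical form it is (3/2)*lim + 2*x > 12 <-> y > 12.
Before x := lim: (7/2)*lim > 12 <-> y > 12
Before y := lim - lim - 3: not ((7/2)*lim > 12)
Before x := lim + 4: not ((7/2)*lim > 12)
Answer: WP = not ((7/2)*lim > 12)


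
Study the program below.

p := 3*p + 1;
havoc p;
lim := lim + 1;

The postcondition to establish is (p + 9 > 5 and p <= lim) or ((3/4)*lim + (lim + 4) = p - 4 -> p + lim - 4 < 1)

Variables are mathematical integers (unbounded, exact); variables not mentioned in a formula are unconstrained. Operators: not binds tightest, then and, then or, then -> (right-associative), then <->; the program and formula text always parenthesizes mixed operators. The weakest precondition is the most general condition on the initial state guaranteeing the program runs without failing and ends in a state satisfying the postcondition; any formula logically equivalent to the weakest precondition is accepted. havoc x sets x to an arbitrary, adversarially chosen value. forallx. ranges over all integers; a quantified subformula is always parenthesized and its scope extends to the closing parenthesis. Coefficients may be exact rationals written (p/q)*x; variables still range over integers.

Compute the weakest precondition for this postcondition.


Working backward. After the program, the postcondition (p + 9 > 5 and p <= lim) or ((3/4)*lim + (lim + 4) = p - 4 -> p + lim - 4 < 1) must hold; in canonical form it is (p > -4 and p <= lim) or ((7/4)*lim = p - 8 -> lim + p < 5).
Before lim := lim + 1: (p > -4 and p <= lim + 1) or ((7/4)*lim = p - 39/4 -> lim + p < 4)
Before havoc p: forall p_1. ((p_1 > -4 and p_1 <= lim + 1) or ((7/4)*lim = p_1 - 39/4 -> lim + p_1 < 4))
Before p := 3*p + 1: forall p_1. ((p_1 > -4 and p_1 <= lim + 1) or ((7/4)*lim = p_1 - 39/4 -> lim + p_1 < 4))
Answer: WP = forall p_1. ((p_1 > -4 and p_1 <= lim + 1) or ((7/4)*lim = p_1 - 39/4 -> lim + p_1 < 4))


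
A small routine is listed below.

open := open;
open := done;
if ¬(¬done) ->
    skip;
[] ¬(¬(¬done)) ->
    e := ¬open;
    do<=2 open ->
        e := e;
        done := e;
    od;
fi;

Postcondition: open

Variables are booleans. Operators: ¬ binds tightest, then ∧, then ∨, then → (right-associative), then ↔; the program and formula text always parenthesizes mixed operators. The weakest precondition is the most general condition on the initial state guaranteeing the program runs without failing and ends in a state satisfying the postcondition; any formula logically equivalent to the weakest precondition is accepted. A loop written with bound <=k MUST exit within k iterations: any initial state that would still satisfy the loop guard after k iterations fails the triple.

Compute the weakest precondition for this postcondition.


Working backward. After the program, open must hold.
Then branch requires open; else branch requires (open → ((¬open) ∧ ((¬open) → open))) ∧ ((¬open) → open).
Before the if: (done → open) ∧ ((¬done) → ((open → ((¬open) ∧ ((¬open) → open))) ∧ ((¬open) → open)))
Before open := done: (¬done) → ((done → ((¬done) ∧ ((¬done) → done))) ∧ ((¬done) → done))
Before open := open: (¬done) → ((done → ((¬done) ∧ ((¬done) → done))) ∧ ((¬done) → done))
Answer: WP = (¬done) → ((done → ((¬done) ∧ ((¬done) → done))) ∧ ((¬done) → done))


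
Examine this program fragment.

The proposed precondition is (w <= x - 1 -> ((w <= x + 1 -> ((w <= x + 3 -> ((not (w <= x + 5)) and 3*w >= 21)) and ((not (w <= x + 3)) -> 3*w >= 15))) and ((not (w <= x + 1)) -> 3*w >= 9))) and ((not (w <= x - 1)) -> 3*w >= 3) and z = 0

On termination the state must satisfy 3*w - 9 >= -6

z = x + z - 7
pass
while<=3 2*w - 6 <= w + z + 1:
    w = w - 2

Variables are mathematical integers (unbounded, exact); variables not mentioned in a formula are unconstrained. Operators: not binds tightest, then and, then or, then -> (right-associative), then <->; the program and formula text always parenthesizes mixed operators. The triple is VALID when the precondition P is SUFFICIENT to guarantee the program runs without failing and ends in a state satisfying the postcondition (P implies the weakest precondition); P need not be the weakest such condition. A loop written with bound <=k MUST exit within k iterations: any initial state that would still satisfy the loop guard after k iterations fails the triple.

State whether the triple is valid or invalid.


Working backward. After the program, the postcondition 3*w - 9 >= -6 must hold; in canonical form it is 3*w >= 3.
Before the loop (bound <=3), unroll the exhaustion recursion (WP_0 = exit-now case; WP_j = one more guarded iteration, up to j = 3):
  WP_0: (not (w <= z + 7)) and 3*w >= 3
  WP_1: (w <= z + 7 -> ((not (w <= z + 9)) and 3*w >= 9)) and ((not (w <= z + 7)) -> 3*w >= 3)
  WP_2: (w <= z + 7 -> ((w <= z + 9 -> ((not (w <= z + 11)) and 3*w >= 15)) and ((not (w <= z + 9)) -> 3*w >= 9))) and ((not (w <= z + 7)) -> 3*w >= 3)
  WP_3: (w <= z + 7 -> ((w <= z + 9 -> ((w <= z + 11 -> ((not (w <= z + 13)) and 3*w >= 21)) and ((not (w <= z + 11)) -> 3*w >= 15))) and ((not (w <= z + 9)) -> 3*w >= 9))) and ((not (w <= z + 7)) -> 3*w >= 3)
So before the loop: (w <= z + 7 -> ((w <= z + 9 -> ((w <= z + 11 -> ((not (w <= z + 13)) and 3*w >= 21)) and ((not (w <= z + 11)) -> 3*w >= 15))) and ((not (w <= z + 9)) -> 3*w >= 9))) and ((not (w <= z + 7)) -> 3*w >= 3)
Before skip: (w <= z + 7 -> ((w <= z + 9 -> ((w <= z + 11 -> ((not (w <= z + 13)) and 3*w >= 21)) and ((not (w <= z + 11)) -> 3*w >= 15))) and ((not (w <= z + 9)) -> 3*w >= 9))) and ((not (w <= z + 7)) -> 3*w >= 3)
Before z := x + z - 7: (w <= x + z -> ((w <= x + z + 2 -> ((w <= x + z + 4 -> ((not (w <= x + z + 6)) and 3*w >= 21)) and ((not (w <= x + z + 4)) -> 3*w >= 15))) and ((not (w <= x + z + 2)) -> 3*w >= 9))) and ((not (w <= x + z)) -> 3*w >= 3)
The weakest precondition is (w <= x + z -> ((w <= x + z + 2 -> ((w <= x + z + 4 -> ((not (w <= x + z + 6)) and 3*w >= 21)) and ((not (w <= x + z + 4)) -> 3*w >= 15))) and ((not (w <= x + z + 2)) -> 3*w >= 9))) and ((not (w <= x + z)) -> 3*w >= 3).
Check whether (w <= x - 1 -> ((w <= x + 1 -> ((w <= x + 3 -> ((not (w <= x + 5)) and 3*w >= 21)) and ((not (w <= x + 3)) -> 3*w >= 15))) and ((not (w <= x + 1)) -> 3*w >= 9))) and ((not (w <= x - 1)) -> 3*w >= 3) and z = 0 implies it.
Countermodel: at the initial state w = 1, x = 1, z = 0, the precondition holds but the weakest precondition fails.
Answer: invalid


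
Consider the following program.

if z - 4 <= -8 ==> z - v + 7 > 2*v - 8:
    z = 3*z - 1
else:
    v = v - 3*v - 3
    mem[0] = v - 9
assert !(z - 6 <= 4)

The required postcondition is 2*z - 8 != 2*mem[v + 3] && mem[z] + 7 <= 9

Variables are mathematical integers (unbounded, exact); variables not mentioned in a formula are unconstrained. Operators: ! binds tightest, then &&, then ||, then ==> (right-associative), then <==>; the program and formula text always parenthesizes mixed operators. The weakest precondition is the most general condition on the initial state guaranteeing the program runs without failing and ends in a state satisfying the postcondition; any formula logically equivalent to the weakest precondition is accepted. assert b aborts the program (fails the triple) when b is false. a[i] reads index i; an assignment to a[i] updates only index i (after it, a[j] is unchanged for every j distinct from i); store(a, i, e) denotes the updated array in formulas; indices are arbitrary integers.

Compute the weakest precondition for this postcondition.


Working backward. After the program, the postcondition 2*z - 8 != 2*mem[v + 3] && mem[z] + 7 <= 9 must hold; in canonical form it is 2*z != 2*mem[v + 3] + 8 && mem[z] <= 2.
Before assert !(z - 6 <= 4): (!(z <= 10)) && 2*z != 2*mem[v + 3] + 8 && mem[z] <= 2
Then branch requires (!(3*z <= 11)) && 6*z != 2*mem[v + 3] + 10 && mem[3*z - 1] <= 2; else branch requires (!(z <= 10)) && 2*z != 2*store(mem, 0, -2*v - 12)[-2*v] + 8 && store(mem, 0, -2*v - 12)[z] <= 2.
Before the if: ((z <= -4 ==> z > 3*v - 15) ==> ((!(3*z <= 11)) && 6*z != 2*mem[v + 3] + 10 && mem[3*z - 1] <= 2)) && ((!(z <= -4 ==> z > 3*v - 15)) ==> ((!(z <= 10)) && 2*z != 2*store(mem, 0, -2*v - 12)[-2*v] + 8 && store(mem, 0, -2*v - 12)[z] <= 2))
Answer: WP = ((z <= -4 ==> z > 3*v - 15) ==> ((!(3*z <= 11)) && 6*z != 2*mem[v + 3] + 10 && mem[3*z - 1] <= 2)) && ((!(z <= -4 ==> z > 3*v - 15)) ==> ((!(z <= 10)) && 2*z != 2*store(mem, 0, -2*v - 12)[-2*v] + 8 && store(mem, 0, -2*v - 12)[z] <= 2))


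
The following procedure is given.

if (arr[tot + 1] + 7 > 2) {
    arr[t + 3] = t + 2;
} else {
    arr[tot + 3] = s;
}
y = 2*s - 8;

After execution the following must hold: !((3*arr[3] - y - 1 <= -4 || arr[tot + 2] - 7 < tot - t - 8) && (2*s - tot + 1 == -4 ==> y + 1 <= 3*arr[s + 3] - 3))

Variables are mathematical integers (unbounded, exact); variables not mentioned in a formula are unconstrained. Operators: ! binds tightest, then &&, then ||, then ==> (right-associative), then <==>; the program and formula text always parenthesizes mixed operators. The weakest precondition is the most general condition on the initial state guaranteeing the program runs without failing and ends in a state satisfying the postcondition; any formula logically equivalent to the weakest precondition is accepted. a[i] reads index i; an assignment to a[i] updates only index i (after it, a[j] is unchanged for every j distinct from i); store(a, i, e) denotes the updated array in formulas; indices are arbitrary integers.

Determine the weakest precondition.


Working backward. After the program, the postcondition !((3*arr[3] - y - 1 <= -4 || arr[tot + 2] - 7 < tot - t - 8) && (2*s - tot + 1 == -4 ==> y + 1 <= 3*arr[s + 3] - 3)) must hold; in canonical form it is !((3*arr[3] <= y - 3 || arr[tot + 2] + t < tot - 1) && (2*s == tot - 5 ==> y <= 3*arr[s + 3] - 4)).
Before y := 2*s - 8: !((3*arr[3] <= 2*s - 11 || arr[tot + 2] + t < tot - 1) && (2*s == tot - 5 ==> 2*s <= 3*arr[s + 3] + 4))
Then branch requires !((3*store(arr, t + 3, t + 2)[3] <= 2*s - 11 || store(arr, t + 3, t + 2)[tot + 2] + t < tot - 1) && (2*s == tot - 5 ==> 2*s <= 3*store(arr, t + 3, t + 2)[s + 3] + 4)); else branch requires !((3*store(arr, tot + 3, s)[3] <= 2*s - 11 || store(arr, tot + 3, s)[tot + 2] + t < tot - 1) && (2*s == tot - 5 ==> 2*s <= 3*store(arr, tot + 3, s)[s + 3] + 4)).
Before the if: (arr[tot + 1] > -5 ==> (!((3*store(arr, t + 3, t + 2)[3] <= 2*s - 11 || store(arr, t + 3, t + 2)[tot + 2] + t < tot - 1) && (2*s == tot - 5 ==> 2*s <= 3*store(arr, t + 3, t + 2)[s + 3] + 4)))) && ((!(arr[tot + 1] > -5)) ==> (!((3*store(arr, tot + 3, s)[3] <= 2*s - 11 || store(arr, tot + 3, s)[tot + 2] + t < tot - 1) && (2*s == tot - 5 ==> 2*s <= 3*store(arr, tot + 3, s)[s + 3] + 4))))
Answer: WP = (arr[tot + 1] > -5 ==> (!((3*store(arr, t + 3, t + 2)[3] <= 2*s - 11 || store(arr, t + 3, t + 2)[tot + 2] + t < tot - 1) && (2*s == tot - 5 ==> 2*s <= 3*store(arr, t + 3, t + 2)[s + 3] + 4)))) && ((!(arr[tot + 1] > -5)) ==> (!((3*store(arr, tot + 3, s)[3] <= 2*s - 11 || store(arr, tot + 3, s)[tot + 2] + t < tot - 1) && (2*s == tot - 5 ==> 2*s <= 3*store(arr, tot + 3, s)[s + 3] + 4))))


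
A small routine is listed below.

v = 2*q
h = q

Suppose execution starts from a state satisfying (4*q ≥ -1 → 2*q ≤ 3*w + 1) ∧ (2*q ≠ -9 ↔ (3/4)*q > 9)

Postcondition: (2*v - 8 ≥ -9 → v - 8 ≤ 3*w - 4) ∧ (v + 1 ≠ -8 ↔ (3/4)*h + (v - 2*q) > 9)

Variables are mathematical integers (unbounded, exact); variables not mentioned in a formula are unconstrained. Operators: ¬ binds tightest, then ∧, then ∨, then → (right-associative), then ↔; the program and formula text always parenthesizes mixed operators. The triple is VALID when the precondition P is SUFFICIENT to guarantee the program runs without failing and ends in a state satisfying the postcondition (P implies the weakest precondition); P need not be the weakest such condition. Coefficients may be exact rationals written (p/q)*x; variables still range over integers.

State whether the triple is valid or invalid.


Working backward. After the program, the postcondition (2*v - 8 ≥ -9 → v - 8 ≤ 3*w - 4) ∧ (v + 1 ≠ -8 ↔ (3/4)*h + (v - 2*q) > 9) must hold; in canonical form it is (2*v ≥ -1 → v ≤ 3*w + 4) ∧ (v ≠ -9 ↔ (3/4)*h + v > 2*q + 9).
Before h := q: (2*v ≥ -1 → v ≤ 3*w + 4) ∧ (v ≠ -9 ↔ v > (5/4)*q + 9)
Before v := 2*q: (4*q ≥ -1 → 2*q ≤ 3*w + 4) ∧ (2*q ≠ -9 ↔ (3/4)*q > 9)
The weakest precondition is (4*q ≥ -1 → 2*q ≤ 3*w + 4) ∧ (2*q ≠ -9 ↔ (3/4)*q > 9).
Check whether (4*q ≥ -1 → 2*q ≤ 3*w + 1) ∧ (2*q ≠ -9 ↔ (3/4)*q > 9) implies it.
Every state satisfying the precondition satisfies the weakest precondition: the implication holds.
Answer: valid


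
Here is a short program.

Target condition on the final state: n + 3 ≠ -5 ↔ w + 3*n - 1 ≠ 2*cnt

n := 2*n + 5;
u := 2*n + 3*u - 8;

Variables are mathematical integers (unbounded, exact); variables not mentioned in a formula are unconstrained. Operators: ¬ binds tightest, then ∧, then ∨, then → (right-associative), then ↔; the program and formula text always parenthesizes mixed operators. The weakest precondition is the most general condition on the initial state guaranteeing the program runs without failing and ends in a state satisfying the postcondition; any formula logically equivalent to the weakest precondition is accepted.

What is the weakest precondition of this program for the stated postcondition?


Working backward. After the program, the postcondition n + 3 ≠ -5 ↔ w + 3*n - 1 ≠ 2*cnt must hold; in canonical form it is n ≠ -8 ↔ 3*n + w ≠ 2*cnt + 1.
Before u := 2*n + 3*u - 8: n ≠ -8 ↔ 3*n + w ≠ 2*cnt + 1
Before n := 2*n + 5: 2*n ≠ -13 ↔ 6*n + w ≠ 2*cnt - 14
Answer: WP = 2*n ≠ -13 ↔ 6*n + w ≠ 2*cnt - 14


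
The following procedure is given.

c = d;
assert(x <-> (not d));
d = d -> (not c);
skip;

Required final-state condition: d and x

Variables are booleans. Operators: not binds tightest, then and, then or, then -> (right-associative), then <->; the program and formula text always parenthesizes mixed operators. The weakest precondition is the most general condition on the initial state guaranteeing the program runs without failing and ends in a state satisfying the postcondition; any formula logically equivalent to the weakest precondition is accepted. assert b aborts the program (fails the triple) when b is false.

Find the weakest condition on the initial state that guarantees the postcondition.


Working backward. After the program, d and x must hold.
Before skip: d and x
Before d := d -> (not c): (d -> (not c)) and x
Before assert x <-> (not d): (x <-> (not d)) and (d -> (not c)) and x
Before c := d: (x <-> (not d)) and (d -> (not d)) and x
Answer: WP = (x <-> (not d)) and (d -> (not d)) and x


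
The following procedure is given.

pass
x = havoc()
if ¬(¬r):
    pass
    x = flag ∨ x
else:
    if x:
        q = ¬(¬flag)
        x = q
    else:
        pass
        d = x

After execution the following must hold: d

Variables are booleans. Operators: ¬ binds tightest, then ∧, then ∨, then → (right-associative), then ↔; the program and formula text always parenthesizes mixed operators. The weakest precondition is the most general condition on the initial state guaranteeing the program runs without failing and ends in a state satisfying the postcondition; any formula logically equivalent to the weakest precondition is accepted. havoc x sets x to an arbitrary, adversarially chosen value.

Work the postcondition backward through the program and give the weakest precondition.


Working backward. After the program, d must hold.
Then branch requires d; else branch requires (x → d) ∧ ((¬x) → x).
Before the if: (r → d) ∧ ((¬r) → ((x → d) ∧ ((¬x) → x)))
Before havoc x: (r → d) ∧ ((¬r) → d) ∧ r
Before skip: (r → d) ∧ ((¬r) → d) ∧ r
Answer: WP = (r → d) ∧ ((¬r) → d) ∧ r


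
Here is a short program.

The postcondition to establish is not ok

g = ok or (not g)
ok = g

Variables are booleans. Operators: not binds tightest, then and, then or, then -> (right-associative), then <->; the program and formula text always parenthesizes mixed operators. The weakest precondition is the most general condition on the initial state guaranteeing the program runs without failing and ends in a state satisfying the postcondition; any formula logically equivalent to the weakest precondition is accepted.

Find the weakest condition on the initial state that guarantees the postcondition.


Working backward. After the program, not ok must hold.
Before ok := g: not g
Before g := ok or (not g): not (ok or (not g))
Answer: WP = not (ok or (not g))


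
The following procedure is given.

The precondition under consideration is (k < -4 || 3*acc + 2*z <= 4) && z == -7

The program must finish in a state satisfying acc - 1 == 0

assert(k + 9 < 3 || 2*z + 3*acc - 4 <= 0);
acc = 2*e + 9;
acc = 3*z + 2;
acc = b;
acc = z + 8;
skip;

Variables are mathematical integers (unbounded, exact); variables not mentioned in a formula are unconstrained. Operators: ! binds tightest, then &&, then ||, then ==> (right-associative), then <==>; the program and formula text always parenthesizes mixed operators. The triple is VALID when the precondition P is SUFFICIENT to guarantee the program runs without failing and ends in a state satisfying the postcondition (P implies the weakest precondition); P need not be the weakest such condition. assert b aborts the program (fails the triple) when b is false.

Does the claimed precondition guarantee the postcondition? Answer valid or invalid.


Working backward. After the program, the postcondition acc - 1 == 0 must hold; in canonical form it is acc == 1.
Before skip: acc == 1
Before acc := z + 8: z == -7
Before acc := b: z == -7
Before acc := 3*z + 2: z == -7
Before acc := 2*e + 9: z == -7
Before assert k + 9 < 3 || 2*z + 3*acc - 4 <= 0: (k < -6 || 3*acc + 2*z <= 4) && z == -7
The weakest precondition is (k < -6 || 3*acc + 2*z <= 4) && z == -7.
Check whether (k < -4 || 3*acc + 2*z <= 4) && z == -7 implies it.
Countermodel: at the initial state acc = 7, k = -6, z = -7, the precondition holds but the weakest precondition fails.
Answer: invalid


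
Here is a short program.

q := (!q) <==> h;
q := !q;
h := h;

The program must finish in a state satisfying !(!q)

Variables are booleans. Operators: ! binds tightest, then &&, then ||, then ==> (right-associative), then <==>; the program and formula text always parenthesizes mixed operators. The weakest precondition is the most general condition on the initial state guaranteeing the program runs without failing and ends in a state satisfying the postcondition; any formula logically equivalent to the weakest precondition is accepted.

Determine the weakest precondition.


Working backward. After the program, the postcondition !(!q) must hold; in canonical form it is q.
Before h := h: q
Before q := !q: !q
Before q := (!q) <==> h: !((!q) <==> h)
Answer: WP = !((!q) <==> h)


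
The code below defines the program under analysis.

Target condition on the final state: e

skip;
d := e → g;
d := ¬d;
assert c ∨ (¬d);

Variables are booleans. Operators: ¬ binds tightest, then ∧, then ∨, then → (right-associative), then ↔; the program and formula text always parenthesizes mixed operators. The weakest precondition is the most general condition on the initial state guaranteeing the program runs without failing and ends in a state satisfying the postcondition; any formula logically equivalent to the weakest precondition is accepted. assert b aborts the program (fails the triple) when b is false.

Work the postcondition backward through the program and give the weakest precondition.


Working backward. After the program, e must hold.
Before assert c ∨ (¬d): (c ∨ (¬d)) ∧ e
Before d := ¬d: (c ∨ d) ∧ e
Before d := e → g: (c ∨ (e → g)) ∧ e
Before skip: (c ∨ (e → g)) ∧ e
Answer: WP = (c ∨ (e → g)) ∧ e


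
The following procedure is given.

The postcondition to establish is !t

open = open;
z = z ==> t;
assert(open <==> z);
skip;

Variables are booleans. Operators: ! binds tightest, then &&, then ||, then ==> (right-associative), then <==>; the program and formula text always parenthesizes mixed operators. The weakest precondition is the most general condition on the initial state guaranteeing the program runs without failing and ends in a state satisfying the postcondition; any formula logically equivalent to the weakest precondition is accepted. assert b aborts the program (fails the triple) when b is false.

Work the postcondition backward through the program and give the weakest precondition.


Working backward. After the program, !t must hold.
Before skip: !t
Before assert open <==> z: (open <==> z) && (!t)
Before z := z ==> t: (open <==> (z ==> t)) && (!t)
Before open := open: (open <==> (z ==> t)) && (!t)
Answer: WP = (open <==> (z ==> t)) && (!t)


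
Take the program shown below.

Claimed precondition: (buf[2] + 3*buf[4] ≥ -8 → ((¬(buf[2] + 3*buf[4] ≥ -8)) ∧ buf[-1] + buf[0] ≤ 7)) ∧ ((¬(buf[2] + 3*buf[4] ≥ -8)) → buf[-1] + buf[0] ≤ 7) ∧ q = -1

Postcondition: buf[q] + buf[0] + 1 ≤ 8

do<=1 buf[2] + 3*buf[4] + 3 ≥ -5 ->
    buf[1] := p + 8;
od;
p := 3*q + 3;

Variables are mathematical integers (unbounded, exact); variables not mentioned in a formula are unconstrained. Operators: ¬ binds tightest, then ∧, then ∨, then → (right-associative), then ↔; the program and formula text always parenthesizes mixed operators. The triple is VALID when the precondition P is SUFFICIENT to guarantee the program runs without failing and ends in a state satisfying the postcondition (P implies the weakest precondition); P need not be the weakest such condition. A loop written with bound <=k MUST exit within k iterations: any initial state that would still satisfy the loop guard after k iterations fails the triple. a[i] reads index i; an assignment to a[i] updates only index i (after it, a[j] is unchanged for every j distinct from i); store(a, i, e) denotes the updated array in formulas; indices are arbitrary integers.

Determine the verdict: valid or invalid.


Working backward. After the program, the postcondition buf[q] + buf[0] + 1 ≤ 8 must hold; in canonical form it is buf[0] + buf[q] ≤ 7.
Before p := 3*q + 3: buf[0] + buf[q] ≤ 7
Before the loop (bound <=1), unroll the exhaustion recursion (WP_0 = exit-now case; WP_j = one more guarded iteration, up to j = 1):
  WP_0: (¬(buf[2] + 3*buf[4] ≥ -8)) ∧ buf[0] + buf[q] ≤ 7
  WP_1: (buf[2] + 3*buf[4] ≥ -8 → ((¬(buf[2] + 3*buf[4] ≥ -8)) ∧ buf[0] + store(buf, 1, p + 8)[q] ≤ 7)) ∧ ((¬(buf[2] + 3*buf[4] ≥ -8)) → buf[0] + buf[q] ≤ 7)
So before the loop: (buf[2] + 3*buf[4] ≥ -8 → ((¬(buf[2] + 3*buf[4] ≥ -8)) ∧ buf[0] + store(buf, 1, p + 8)[q] ≤ 7)) ∧ ((¬(buf[2] + 3*buf[4] ≥ -8)) → buf[0] + buf[q] ≤ 7)
The weakest precondition is (buf[2] + 3*buf[4] ≥ -8 → ((¬(buf[2] + 3*buf[4] ≥ -8)) ∧ buf[0] + store(buf, 1, p + 8)[q] ≤ 7)) ∧ ((¬(buf[2] + 3*buf[4] ≥ -8)) → buf[0] + buf[q] ≤ 7).
Check whether (buf[2] + 3*buf[4] ≥ -8 → ((¬(buf[2] + 3*buf[4] ≥ -8)) ∧ buf[-1] + buf[0] ≤ 7)) ∧ ((¬(buf[2] + 3*buf[4] ≥ -8)) → buf[-1] + buf[0] ≤ 7) ∧ q = -1 implies it.
Every state satisfying the precondition satisfies the weakest precondition: the implication holds.
Answer: valid


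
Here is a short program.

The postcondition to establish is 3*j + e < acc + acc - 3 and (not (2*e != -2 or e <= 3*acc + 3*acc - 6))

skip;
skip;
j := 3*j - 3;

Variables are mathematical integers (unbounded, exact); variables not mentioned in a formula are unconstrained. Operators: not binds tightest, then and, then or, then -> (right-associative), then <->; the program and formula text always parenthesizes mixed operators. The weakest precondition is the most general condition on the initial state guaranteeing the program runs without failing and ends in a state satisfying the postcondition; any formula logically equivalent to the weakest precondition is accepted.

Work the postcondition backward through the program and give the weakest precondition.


Working backward. After the program, the postcondition 3*j + e < acc + acc - 3 and (not (2*e != -2 or e <= 3*acc + 3*acc - 6)) must hold; in canonical form it is e + 3*j < 2*acc - 3 and (not (2*e != -2 or e <= 6*acc - 6)).
Before j := 3*j - 3: e + 9*j < 2*acc + 6 and (not (2*e != -2 or e <= 6*acc - 6))
Before skip: e + 9*j < 2*acc + 6 and (not (2*e != -2 or e <= 6*acc - 6))
Before skip: e + 9*j < 2*acc + 6 and (not (2*e != -2 or e <= 6*acc - 6))
Answer: WP = e + 9*j < 2*acc + 6 and (not (2*e != -2 or e <= 6*acc - 6))


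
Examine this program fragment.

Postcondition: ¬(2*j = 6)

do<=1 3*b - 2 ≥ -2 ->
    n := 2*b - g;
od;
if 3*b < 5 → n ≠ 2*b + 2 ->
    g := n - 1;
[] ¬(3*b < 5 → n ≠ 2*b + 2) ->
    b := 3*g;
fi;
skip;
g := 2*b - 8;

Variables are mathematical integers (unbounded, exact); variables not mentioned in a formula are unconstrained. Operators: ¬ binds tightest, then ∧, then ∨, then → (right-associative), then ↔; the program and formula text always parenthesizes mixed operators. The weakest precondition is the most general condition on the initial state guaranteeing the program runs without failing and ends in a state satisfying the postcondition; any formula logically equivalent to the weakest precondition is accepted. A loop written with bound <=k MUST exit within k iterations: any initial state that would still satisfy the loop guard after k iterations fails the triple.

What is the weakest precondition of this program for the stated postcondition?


Working backward. After the program, ¬(2*j = 6) must hold.
Before g := 2*b - 8: ¬(2*j = 6)
Before skip: ¬(2*j = 6)
Then branch requires ¬(2*j = 6); else branch requires ¬(2*j = 6).
Before the if: ((3*b < 5 → n ≠ 2*b + 2) → (¬(2*j = 6))) ∧ ((¬(3*b < 5 → n ≠ 2*b + 2)) → (¬(2*j = 6)))
Before the loop (bound <=1), unroll the exhaustion recursion (WP_0 = exit-now case; WP_j = one more guarded iteration, up to j = 1):
  WP_0: (¬(3*b ≥ 0)) ∧ ((3*b < 5 → n ≠ 2*b + 2) → (¬(2*j = 6))) ∧ ((¬(3*b < 5 → n ≠ 2*b + 2)) → (¬(2*j = 6)))
  WP_1: (3*b ≥ 0 → ((¬(3*b ≥ 0)) ∧ ((3*b < 5 → g ≠ -2) → (¬(2*j = 6))) ∧ ((¬(3*b < 5 → g ≠ -2)) → (¬(2*j = 6))))) ∧ ((¬(3*b ≥ 0)) → (((3*b < 5 → n ≠ 2*b + 2) → (¬(2*j = 6))) ∧ ((¬(3*b < 5 → n ≠ 2*b + 2)) → (¬(2*j = 6)))))
So before the loop: (3*b ≥ 0 → ((¬(3*b ≥ 0)) ∧ ((3*b < 5 → g ≠ -2) → (¬(2*j = 6))) ∧ ((¬(3*b < 5 → g ≠ -2)) → (¬(2*j = 6))))) ∧ ((¬(3*b ≥ 0)) → (((3*b < 5 → n ≠ 2*b + 2) → (¬(2*j = 6))) ∧ ((¬(3*b < 5 → n ≠ 2*b + 2)) → (¬(2*j = 6)))))
Answer: WP = (3*b ≥ 0 → ((¬(3*b ≥ 0)) ∧ ((3*b < 5 → g ≠ -2) → (¬(2*j = 6))) ∧ ((¬(3*b < 5 → g ≠ -2)) → (¬(2*j = 6))))) ∧ ((¬(3*b ≥ 0)) → (((3*b < 5 → n ≠ 2*b + 2) → (¬(2*j = 6))) ∧ ((¬(3*b < 5 → n ≠ 2*b + 2)) → (¬(2*j = 6)))))


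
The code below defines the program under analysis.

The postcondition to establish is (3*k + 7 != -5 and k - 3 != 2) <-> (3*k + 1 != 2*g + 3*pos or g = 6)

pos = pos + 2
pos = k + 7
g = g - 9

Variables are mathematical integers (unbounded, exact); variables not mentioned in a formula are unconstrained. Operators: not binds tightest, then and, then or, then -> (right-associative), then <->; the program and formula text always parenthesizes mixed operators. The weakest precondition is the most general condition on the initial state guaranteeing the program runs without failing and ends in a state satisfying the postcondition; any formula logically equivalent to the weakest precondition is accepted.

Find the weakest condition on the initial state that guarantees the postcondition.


Working backward. After the program, the postcondition (3*k + 7 != -5 and k - 3 != 2) <-> (3*k + 1 != 2*g + 3*pos or g = 6) must hold; in canonical form it is (3*k != -12 and k != 5) <-> (3*k != 2*g + 3*pos - 1 or g = 6).
Before g := g - 9: (3*k != -12 and k != 5) <-> (3*k != 2*g + 3*pos - 19 or g = 15)
Before pos := k + 7: (3*k != -12 and k != 5) <-> (2*g != -2 or g = 15)
Before pos := pos + 2: (3*k != -12 and k != 5) <-> (2*g != -2 or g = 15)
Answer: WP = (3*k != -12 and k != 5) <-> (2*g != -2 or g = 15)


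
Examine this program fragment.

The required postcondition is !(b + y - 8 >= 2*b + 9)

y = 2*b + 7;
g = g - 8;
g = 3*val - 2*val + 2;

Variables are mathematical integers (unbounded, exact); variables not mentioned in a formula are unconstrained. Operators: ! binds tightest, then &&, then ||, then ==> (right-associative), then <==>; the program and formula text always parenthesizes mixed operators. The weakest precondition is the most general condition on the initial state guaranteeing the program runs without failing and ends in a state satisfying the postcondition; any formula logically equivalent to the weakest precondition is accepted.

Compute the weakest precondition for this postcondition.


Working backward. After the program, the postcondition !(b + y - 8 >= 2*b + 9) must hold; in canonical form it is !(y >= b + 17).
Before g := 3*val - 2*val + 2: !(y >= b + 17)
Before g := g - 8: !(y >= b + 17)
Before y := 2*b + 7: !(b >= 10)
Answer: WP = !(b >= 10)


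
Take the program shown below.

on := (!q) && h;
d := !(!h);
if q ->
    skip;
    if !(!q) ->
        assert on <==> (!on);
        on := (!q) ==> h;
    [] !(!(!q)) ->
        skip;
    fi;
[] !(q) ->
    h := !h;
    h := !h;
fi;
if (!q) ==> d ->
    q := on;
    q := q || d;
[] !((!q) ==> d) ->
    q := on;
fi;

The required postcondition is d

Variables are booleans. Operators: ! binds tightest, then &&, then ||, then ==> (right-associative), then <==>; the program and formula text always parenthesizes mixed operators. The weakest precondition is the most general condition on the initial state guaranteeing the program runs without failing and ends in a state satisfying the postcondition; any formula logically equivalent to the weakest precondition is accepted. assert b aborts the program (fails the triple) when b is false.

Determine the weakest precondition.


Working backward. After the program, d must hold.
Then branch requires d; else branch requires d.
Before the if: (((!q) ==> d) ==> d) && ((!((!q) ==> d)) ==> d)
Then branch requires (q ==> ((on <==> (!on)) && (((!q) ==> d) ==> d) && ((!((!q) ==> d)) ==> d))) && ((!q) ==> ((((!q) ==> d) ==> d) && ((!((!q) ==> d)) ==> d))); else branch requires (((!q) ==> d) ==> d) && ((!((!q) ==> d)) ==> d).
Before the if: (q ==> ((q ==> ((on <==> (!on)) && (((!q) ==> d) ==> d) && ((!((!q) ==> d)) ==> d))) && ((!q) ==> ((((!q) ==> d) ==> d) && ((!((!q) ==> d)) ==> d))))) && ((!q) ==> ((((!q) ==> d) ==> d) && ((!((!q) ==> d)) ==> d)))
Before d := !(!h): (q ==> ((q ==> ((on <==> (!on)) && (((!q) ==> h) ==> h) && ((!((!q) ==> h)) ==> h))) && ((!q) ==> ((((!q) ==> h) ==> h) && ((!((!q) ==> h)) ==> h))))) && ((!q) ==> ((((!q) ==> h) ==> h) && ((!((!q) ==> h)) ==> h)))
Before on := (!q) && h: (q ==> ((q ==> ((((!q) && h) <==> (!((!q) && h))) && (((!q) ==> h) ==> h) && ((!((!q) ==> h)) ==> h))) && ((!q) ==> ((((!q) ==> h) ==> h) && ((!((!q) ==> h)) ==> h))))) && ((!q) ==> ((((!q) ==> h) ==> h) && ((!((!q) ==> h)) ==> h)))
Answer: WP = (q ==> ((q ==> ((((!q) && h) <==> (!((!q) && h))) && (((!q) ==> h) ==> h) && ((!((!q) ==> h)) ==> h))) && ((!q) ==> ((((!q) ==> h) ==> h) && ((!((!q) ==> h)) ==> h))))) && ((!q) ==> ((((!q) ==> h) ==> h) && ((!((!q) ==> h)) ==> h)))


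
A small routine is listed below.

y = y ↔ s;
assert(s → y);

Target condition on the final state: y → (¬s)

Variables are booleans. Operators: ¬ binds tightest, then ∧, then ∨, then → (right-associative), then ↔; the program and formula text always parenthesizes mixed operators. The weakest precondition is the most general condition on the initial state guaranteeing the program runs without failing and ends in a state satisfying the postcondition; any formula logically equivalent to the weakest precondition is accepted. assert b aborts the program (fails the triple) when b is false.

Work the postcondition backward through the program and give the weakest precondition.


Working backward. After the program, y → (¬s) must hold.
Before assert s → y: (s → y) ∧ (y → (¬s))
Before y := y ↔ s: (s → (y ↔ s)) ∧ ((y ↔ s) → (¬s))
Answer: WP = (s → (y ↔ s)) ∧ ((y ↔ s) → (¬s))
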